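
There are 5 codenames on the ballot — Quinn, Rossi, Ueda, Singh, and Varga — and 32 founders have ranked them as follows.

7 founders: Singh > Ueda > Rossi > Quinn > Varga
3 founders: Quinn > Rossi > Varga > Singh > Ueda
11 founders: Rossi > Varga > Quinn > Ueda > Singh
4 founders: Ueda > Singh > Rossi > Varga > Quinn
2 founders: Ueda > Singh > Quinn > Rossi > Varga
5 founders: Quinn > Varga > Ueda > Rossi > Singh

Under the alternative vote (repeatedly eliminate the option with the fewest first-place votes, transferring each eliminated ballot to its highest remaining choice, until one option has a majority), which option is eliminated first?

Round 1: Rossi 11, Quinn 8, Singh 7, Ueda 6, Varga 0. Varga has the fewest and is eliminated.
Round 2: Rossi 11, Quinn 8, Singh 7, Ueda 6. Ueda has the fewest and is eliminated.
Round 3: Singh 13, Rossi 11, Quinn 8. Quinn has the fewest and is eliminated.
Round 4: Rossi 19, Singh 13. Rossi has a majority.

Varga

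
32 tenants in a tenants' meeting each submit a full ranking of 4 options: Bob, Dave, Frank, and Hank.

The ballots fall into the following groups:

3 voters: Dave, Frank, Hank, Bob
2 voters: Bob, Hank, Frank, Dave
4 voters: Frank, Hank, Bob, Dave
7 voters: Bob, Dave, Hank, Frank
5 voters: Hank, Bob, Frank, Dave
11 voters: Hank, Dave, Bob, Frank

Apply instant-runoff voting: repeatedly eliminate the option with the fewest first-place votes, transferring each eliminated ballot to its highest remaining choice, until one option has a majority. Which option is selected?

Hank

Round 1: Hank 16, Bob 9, Frank 4, Dave 3. Dave has the fewest and is eliminated.
Round 2: Hank 16, Bob 9, Frank 7. Frank has the fewest and is eliminated.
Round 3: Hank 23, Bob 9. Hank has a majority.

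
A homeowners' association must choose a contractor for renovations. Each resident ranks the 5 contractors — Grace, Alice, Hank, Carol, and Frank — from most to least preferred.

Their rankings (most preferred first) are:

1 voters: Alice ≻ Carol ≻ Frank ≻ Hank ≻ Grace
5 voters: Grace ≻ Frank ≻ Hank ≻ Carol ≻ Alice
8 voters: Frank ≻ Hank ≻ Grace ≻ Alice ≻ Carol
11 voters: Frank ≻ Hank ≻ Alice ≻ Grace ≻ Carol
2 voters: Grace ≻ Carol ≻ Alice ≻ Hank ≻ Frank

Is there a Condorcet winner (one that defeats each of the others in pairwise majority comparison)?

Yes

Head-to-head results (27 voters total):
Grace vs Alice: Grace wins 15–12.
Grace vs Hank: Hank wins 20–7.
Grace vs Carol: Grace wins 26–1.
Grace vs Frank: Frank wins 20–7.
Alice vs Hank: Hank wins 24–3.
Alice vs Carol: Alice wins 20–7.
Alice vs Frank: Frank wins 24–3.
Hank vs Carol: Hank wins 24–3.
Hank vs Frank: Frank wins 25–2.
Carol vs Frank: Frank wins 24–3.
Frank beats each rival — Grace (20–7), Alice (24–3), Hank (25–2), Carol (24–3) — so Frank is the Condorcet winner.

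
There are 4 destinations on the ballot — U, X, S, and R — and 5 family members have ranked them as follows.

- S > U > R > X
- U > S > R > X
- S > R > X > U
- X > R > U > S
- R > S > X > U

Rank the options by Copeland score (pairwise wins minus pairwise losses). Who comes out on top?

Pairwise results:
  U vs X: X wins 3–2.
  U vs S: S wins 3–2.
  U vs R: R wins 3–2.
  X vs S: S wins 4–1.
  X vs R: R wins 4–1.
  S vs R: S wins 3–2.
Copeland scores (wins − losses):
  U: 0 − 3 = -3
  X: 1 − 2 = -1
  S: 3 − 0 = 3
  R: 2 − 1 = 1
S has the best Copeland score.

S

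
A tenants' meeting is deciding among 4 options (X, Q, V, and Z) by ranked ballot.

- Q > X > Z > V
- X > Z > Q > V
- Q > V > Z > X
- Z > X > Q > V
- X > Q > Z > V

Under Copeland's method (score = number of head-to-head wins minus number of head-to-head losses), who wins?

X

Pairwise results:
  X vs Q: X wins 3–2.
  X vs V: X wins 4–1.
  X vs Z: X wins 3–2.
  Q vs V: Q wins 5–0.
  Q vs Z: Q wins 3–2.
  V vs Z: Z wins 4–1.
Copeland scores (wins − losses):
  X: 3 − 0 = 3
  Q: 2 − 1 = 1
  V: 0 − 3 = -3
  Z: 1 − 2 = -1
X has the best Copeland score.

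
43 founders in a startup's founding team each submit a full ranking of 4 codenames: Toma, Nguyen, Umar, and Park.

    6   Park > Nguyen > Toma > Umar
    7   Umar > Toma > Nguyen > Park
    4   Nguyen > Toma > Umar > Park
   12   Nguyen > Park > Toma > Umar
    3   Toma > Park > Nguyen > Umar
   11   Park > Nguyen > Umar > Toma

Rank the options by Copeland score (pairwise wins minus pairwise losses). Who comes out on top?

Nguyen

Pairwise results:
  Toma vs Nguyen: Nguyen wins 33–10.
  Toma vs Umar: Toma wins 25–18.
  Toma vs Park: Park wins 29–14.
  Nguyen vs Umar: Nguyen wins 36–7.
  Nguyen vs Park: Nguyen wins 23–20.
  Umar vs Park: Park wins 32–11.
Copeland scores (wins − losses):
  Toma: 1 − 2 = -1
  Nguyen: 3 − 0 = 3
  Umar: 0 − 3 = -3
  Park: 2 − 1 = 1
Nguyen has the best Copeland score.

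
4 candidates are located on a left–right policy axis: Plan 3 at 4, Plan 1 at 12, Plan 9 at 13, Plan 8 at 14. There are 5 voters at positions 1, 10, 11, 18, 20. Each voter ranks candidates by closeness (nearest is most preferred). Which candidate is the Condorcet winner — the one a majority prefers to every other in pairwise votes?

Plan 1

With single-peaked preferences on a line, the Condorcet winner is the candidate closest to the median voter.
The median voter (position 11) is closest to Plan 1 at 12.
Check: Plan 1 vs Plan 8 — voters closer to Plan 1: 3 of 5.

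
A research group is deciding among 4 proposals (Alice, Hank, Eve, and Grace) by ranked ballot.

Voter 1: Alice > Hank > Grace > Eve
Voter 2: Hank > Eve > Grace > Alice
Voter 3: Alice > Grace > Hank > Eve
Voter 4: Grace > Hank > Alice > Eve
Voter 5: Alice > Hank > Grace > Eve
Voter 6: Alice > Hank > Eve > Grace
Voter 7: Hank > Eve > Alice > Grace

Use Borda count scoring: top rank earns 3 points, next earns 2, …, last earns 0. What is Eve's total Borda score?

Borda scores:
  Alice: 3 + 0 + 3 + 1 + 3 + 3 + 1 = 14
  Hank: 2 + 3 + 1 + 2 + 2 + 2 + 3 = 15
  Eve: 0 + 2 + 0 + 0 + 0 + 1 + 2 = 5
  Grace: 1 + 1 + 2 + 3 + 1 + 0 + 0 = 8

5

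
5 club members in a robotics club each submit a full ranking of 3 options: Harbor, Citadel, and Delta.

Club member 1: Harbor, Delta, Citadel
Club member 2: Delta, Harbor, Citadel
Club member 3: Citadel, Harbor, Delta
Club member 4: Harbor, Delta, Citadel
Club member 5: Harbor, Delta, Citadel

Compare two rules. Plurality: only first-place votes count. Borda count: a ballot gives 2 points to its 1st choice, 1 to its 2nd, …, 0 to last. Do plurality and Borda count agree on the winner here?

Yes

Plurality first-place counts: Harbor 3, Citadel 1, Delta 1 → Harbor.
Borda totals: Harbor 8, Citadel 2, Delta 5 → Harbor.
The two rules agree on Harbor.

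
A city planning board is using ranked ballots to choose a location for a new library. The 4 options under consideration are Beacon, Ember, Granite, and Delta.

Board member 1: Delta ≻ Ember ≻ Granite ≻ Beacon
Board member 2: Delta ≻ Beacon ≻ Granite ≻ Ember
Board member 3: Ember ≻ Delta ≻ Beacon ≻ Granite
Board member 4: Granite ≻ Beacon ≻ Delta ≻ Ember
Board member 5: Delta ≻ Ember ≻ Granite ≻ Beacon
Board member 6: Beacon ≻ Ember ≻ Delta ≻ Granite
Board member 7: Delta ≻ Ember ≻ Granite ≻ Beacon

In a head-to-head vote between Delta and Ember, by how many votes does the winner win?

3

Ballots ranking Delta above Ember: 5.
Ballots ranking Ember above Delta: 2.
Delta wins 5–2, a margin of 3.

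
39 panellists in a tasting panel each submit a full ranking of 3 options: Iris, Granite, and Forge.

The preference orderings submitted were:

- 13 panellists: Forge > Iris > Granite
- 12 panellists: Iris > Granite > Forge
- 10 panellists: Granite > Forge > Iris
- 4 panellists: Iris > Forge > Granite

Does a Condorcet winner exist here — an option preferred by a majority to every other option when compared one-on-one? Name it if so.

There is no Condorcet winner

Head-to-head results (39 voters total):
Iris vs Granite: Iris wins 29–10.
Iris vs Forge: Forge wins 23–16.
Granite vs Forge: Granite wins 22–17.
No candidate beats all others: Iris beats Granite beats Forge beats Iris, a majority cycle.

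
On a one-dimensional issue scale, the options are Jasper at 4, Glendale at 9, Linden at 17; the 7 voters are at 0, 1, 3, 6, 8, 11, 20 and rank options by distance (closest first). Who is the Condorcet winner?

With single-peaked preferences on a line, the Condorcet winner is the candidate closest to the median voter.
The median voter (position 6) is closest to Jasper at 4.
Check: Jasper vs Linden — voters closer to Jasper: 5 of 7.

Jasper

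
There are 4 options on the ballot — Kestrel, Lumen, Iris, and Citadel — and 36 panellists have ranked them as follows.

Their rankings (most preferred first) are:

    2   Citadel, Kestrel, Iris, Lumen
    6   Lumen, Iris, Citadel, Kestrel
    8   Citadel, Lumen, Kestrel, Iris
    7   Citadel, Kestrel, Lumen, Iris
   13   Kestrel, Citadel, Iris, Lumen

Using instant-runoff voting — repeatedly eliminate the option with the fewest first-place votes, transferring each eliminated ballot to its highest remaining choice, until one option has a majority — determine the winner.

Round 1: Citadel 17, Kestrel 13, Lumen 6, Iris 0. Iris has the fewest and is eliminated.
Round 2: Citadel 17, Kestrel 13, Lumen 6. Lumen has the fewest and is eliminated.
Round 3: Citadel 23, Kestrel 13. Citadel has a majority.

Citadel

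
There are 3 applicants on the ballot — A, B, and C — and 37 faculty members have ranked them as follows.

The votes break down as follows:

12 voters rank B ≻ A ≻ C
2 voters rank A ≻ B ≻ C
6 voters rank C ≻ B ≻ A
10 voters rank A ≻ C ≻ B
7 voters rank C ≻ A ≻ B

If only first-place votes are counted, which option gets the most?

First-place vote totals:
  A: 12
  B: 12
  C: 13
C has the most first-place votes.

C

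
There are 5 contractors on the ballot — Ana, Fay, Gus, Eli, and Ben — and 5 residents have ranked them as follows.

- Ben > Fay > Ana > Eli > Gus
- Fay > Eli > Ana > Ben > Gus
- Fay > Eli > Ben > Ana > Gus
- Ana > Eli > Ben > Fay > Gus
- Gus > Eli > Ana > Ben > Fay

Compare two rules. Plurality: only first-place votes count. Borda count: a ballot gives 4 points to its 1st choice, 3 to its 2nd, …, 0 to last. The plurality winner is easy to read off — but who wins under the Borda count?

Eli

Plurality first-place counts: Ana 1, Fay 2, Gus 1, Eli 0, Ben 1 → Fay.
Borda totals: Ana 11, Fay 12, Gus 4, Eli 13, Ben 10 → Eli.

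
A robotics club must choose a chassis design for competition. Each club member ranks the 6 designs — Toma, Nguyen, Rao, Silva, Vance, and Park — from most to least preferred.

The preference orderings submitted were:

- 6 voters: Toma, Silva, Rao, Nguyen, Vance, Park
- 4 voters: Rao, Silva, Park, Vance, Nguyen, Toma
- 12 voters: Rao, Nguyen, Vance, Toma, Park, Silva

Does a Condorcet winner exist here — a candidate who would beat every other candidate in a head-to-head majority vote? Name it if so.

Rao

Head-to-head results (22 voters total):
Toma vs Nguyen: Nguyen wins 16–6.
Toma vs Rao: Rao wins 16–6.
Toma vs Silva: Toma wins 18–4.
Toma vs Vance: Vance wins 16–6.
Toma vs Park: Toma wins 18–4.
Nguyen vs Rao: Rao wins 22–0.
Nguyen vs Silva: Nguyen wins 12–10.
Nguyen vs Vance: Nguyen wins 18–4.
Nguyen vs Park: Nguyen wins 18–4.
Rao vs Silva: Rao wins 16–6.
Rao vs Vance: Rao wins 22–0.
Rao vs Park: Rao wins 22–0.
Silva vs Vance: Vance wins 12–10.
Silva vs Park: Park wins 12–10.
Vance vs Park: Vance wins 18–4.
Rao beats each rival — Toma (16–6), Nguyen (22–0), Silva (16–6), Vance (22–0), Park (22–0) — so Rao is the Condorcet winner.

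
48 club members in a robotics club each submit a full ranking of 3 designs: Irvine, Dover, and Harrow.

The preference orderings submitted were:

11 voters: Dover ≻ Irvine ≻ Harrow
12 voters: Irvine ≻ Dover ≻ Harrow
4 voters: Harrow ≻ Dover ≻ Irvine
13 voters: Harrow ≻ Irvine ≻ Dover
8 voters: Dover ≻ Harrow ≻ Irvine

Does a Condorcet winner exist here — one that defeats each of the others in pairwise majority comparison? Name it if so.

Head-to-head results (48 voters total):
Irvine vs Dover: Irvine wins 25–23.
Irvine vs Harrow: Harrow wins 25–23.
Dover vs Harrow: Dover wins 31–17.
No candidate beats all others: Irvine beats Dover beats Harrow beats Irvine, a majority cycle.

There is no Condorcet winner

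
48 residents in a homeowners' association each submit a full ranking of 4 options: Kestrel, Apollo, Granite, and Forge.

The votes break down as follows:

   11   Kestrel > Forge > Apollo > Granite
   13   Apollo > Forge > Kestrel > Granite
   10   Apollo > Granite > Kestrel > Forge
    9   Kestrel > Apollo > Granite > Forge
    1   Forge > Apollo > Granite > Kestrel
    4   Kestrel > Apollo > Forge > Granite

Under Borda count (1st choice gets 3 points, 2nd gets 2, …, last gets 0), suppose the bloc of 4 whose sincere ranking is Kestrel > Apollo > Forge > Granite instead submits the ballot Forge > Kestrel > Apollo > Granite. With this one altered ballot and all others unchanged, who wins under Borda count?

Borda totals with the altered ballot: Kestrel 91, Apollo 104, Granite 30, Forge 63.
The winner is unchanged: still Apollo.

Apollo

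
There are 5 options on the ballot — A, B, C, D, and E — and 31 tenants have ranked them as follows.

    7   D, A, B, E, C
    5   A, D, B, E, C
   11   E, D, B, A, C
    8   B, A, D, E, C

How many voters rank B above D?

8

Ballots ranking B above D: 8.
Ballots ranking D above B: 7+5+11 = 23.
So 8 of 31 voters prefer B to D.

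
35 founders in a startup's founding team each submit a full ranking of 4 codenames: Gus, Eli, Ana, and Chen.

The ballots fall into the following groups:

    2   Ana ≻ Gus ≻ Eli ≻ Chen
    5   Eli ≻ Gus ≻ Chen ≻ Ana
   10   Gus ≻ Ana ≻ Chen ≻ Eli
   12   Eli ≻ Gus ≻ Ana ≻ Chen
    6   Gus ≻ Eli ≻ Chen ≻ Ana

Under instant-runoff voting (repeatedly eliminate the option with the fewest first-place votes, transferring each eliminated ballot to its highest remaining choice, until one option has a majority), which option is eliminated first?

Round 1: Eli 17, Gus 16, Ana 2, Chen 0. Chen has the fewest and is eliminated.
Round 2: Eli 17, Gus 16, Ana 2. Ana has the fewest and is eliminated.
Round 3: Gus 18, Eli 17. Gus has a majority.

Chen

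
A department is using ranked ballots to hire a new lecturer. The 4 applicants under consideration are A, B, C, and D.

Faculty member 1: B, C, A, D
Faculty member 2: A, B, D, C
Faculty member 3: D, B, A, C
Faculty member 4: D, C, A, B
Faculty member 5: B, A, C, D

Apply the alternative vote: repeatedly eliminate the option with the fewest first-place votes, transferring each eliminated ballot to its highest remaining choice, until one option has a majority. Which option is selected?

Round 1: B 2, D 2, A 1, C 0. C has the fewest and is eliminated.
Round 2: B 2, D 2, A 1. A has the fewest and is eliminated.
Round 3: B 3, D 2. B has a majority.

B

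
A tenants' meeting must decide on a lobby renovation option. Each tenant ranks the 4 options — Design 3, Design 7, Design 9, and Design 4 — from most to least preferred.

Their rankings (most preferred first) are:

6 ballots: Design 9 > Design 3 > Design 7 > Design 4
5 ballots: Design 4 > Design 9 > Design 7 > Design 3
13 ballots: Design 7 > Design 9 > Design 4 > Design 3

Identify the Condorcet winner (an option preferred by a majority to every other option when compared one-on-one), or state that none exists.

Design 7

Head-to-head results (24 voters total):
Design 3 vs Design 7: Design 7 wins 18–6.
Design 3 vs Design 9: Design 9 wins 24–0.
Design 3 vs Design 4: Design 4 wins 18–6.
Design 7 vs Design 9: Design 7 wins 13–11.
Design 7 vs Design 4: Design 7 wins 19–5.
Design 9 vs Design 4: Design 9 wins 19–5.
Design 7 beats each rival — Design 3 (18–6), Design 9 (13–11), Design 4 (19–5) — so Design 7 is the Condorcet winner.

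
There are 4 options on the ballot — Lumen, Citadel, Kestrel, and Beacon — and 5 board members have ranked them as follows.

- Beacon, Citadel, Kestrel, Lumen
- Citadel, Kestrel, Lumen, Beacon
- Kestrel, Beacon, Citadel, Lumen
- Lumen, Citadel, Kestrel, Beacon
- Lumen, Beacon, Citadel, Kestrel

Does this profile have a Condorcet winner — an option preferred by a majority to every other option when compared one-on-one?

Head-to-head results (5 voters total):
Lumen vs Citadel: Citadel wins 3–2.
Lumen vs Kestrel: Kestrel wins 3–2.
Lumen vs Beacon: Lumen wins 3–2.
Citadel vs Kestrel: Citadel wins 4–1.
Citadel vs Beacon: Beacon wins 3–2.
Kestrel vs Beacon: Kestrel wins 3–2.
No candidate beats all others: Lumen beats Beacon beats Citadel beats Lumen, a majority cycle.

No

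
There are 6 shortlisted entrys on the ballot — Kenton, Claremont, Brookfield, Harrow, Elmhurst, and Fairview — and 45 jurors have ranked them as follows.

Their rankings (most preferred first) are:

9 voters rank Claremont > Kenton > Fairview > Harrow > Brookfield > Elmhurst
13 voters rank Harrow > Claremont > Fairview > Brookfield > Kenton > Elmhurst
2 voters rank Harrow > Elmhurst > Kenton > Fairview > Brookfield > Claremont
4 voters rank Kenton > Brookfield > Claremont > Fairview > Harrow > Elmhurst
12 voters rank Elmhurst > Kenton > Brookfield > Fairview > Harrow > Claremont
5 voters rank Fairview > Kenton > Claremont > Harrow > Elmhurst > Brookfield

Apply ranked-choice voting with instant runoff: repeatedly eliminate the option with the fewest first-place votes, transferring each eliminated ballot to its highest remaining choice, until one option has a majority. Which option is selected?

Round 1: Harrow 15, Elmhurst 12, Claremont 9, Fairview 5, Kenton 4, Brookfield 0. Brookfield has the fewest and is eliminated.
Round 2: Harrow 15, Elmhurst 12, Claremont 9, Fairview 5, Kenton 4. Kenton has the fewest and is eliminated.
Round 3: Harrow 15, Claremont 13, Elmhurst 12, Fairview 5. Fairview has the fewest and is eliminated.
Round 4: Claremont 18, Harrow 15, Elmhurst 12. Elmhurst has the fewest and is eliminated.
Round 5: Harrow 27, Claremont 18. Harrow has a majority.

Harrow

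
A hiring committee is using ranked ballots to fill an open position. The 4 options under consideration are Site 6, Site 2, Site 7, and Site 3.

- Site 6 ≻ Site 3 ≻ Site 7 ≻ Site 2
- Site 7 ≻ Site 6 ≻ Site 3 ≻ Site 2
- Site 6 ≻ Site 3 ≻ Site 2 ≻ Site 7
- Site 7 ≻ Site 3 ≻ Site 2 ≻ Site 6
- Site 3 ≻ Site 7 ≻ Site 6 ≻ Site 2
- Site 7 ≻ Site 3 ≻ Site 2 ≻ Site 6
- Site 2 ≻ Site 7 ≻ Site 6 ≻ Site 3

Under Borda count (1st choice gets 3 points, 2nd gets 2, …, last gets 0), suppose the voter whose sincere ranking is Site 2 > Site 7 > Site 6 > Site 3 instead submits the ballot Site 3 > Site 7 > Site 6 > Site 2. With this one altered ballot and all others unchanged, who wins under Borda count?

Site 3

Borda totals with the altered ballot: Site 6 10, Site 2 3, Site 7 14, Site 3 15.
The switch changes the winner from Site 7 to Site 3.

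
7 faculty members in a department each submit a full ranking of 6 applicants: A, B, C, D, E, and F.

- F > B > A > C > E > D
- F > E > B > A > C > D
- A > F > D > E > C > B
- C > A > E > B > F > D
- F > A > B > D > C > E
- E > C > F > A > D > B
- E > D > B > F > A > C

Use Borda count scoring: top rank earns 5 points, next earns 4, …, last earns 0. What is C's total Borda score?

Borda scores:
  A: 3 + 2 + 5 + 4 + 4 + 2 + 1 = 21
  B: 4 + 3 + 0 + 2 + 3 + 0 + 3 = 15
  C: 2 + 1 + 1 + 5 + 1 + 4 + 0 = 14
  D: 0 + 0 + 3 + 0 + 2 + 1 + 4 = 10
  E: 1 + 4 + 2 + 3 + 0 + 5 + 5 = 20
  F: 5 + 5 + 4 + 1 + 5 + 3 + 2 = 25

14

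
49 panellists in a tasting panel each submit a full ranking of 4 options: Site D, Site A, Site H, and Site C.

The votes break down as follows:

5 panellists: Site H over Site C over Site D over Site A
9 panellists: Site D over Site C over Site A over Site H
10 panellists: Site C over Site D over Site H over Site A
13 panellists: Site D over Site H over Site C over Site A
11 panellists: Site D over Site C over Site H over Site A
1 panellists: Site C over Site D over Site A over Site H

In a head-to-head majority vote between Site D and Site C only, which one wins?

Site D

Ballots ranking Site D above Site C: 9+13+11 = 33.
Ballots ranking Site C above Site D: 5+10+1 = 16.
Site D wins the head-to-head, 33–16.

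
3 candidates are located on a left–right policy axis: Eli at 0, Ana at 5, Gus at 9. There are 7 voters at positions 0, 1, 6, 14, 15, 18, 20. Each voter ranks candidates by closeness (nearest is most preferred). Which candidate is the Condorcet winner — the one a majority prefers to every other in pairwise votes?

With single-peaked preferences on a line, the Condorcet winner is the candidate closest to the median voter.
The median voter (position 14) is closest to Gus at 9.
Check: Gus vs Ana — voters closer to Gus: 4 of 7.

Gus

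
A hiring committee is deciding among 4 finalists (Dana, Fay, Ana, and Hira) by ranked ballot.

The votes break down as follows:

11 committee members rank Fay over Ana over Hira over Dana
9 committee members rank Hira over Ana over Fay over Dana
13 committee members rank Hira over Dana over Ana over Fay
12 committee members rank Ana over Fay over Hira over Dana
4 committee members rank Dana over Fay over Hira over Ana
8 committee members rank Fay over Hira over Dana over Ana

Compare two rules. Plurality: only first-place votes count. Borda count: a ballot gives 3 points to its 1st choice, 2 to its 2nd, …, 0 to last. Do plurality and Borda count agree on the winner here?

Yes

Plurality first-place counts: Dana 4, Fay 19, Ana 12, Hira 22 → Hira.
Borda totals: Dana 46, Fay 98, Ana 89, Hira 109 → Hira.
The two rules agree on Hira.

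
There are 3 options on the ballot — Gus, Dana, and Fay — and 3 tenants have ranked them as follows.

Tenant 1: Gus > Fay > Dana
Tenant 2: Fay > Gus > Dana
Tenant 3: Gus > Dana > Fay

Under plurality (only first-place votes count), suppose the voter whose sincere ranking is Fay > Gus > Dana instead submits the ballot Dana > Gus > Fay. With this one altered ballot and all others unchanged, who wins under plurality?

First-place totals with the altered ballot: Gus 2, Dana 1, Fay 0.
The winner is unchanged: still Gus.

Gus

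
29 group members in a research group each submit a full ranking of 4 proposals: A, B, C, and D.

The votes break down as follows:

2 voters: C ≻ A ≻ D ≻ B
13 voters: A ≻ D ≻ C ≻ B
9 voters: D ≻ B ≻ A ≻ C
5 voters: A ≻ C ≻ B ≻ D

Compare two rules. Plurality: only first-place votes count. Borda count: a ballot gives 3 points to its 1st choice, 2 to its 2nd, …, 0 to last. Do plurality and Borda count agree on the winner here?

Plurality first-place counts: A 18, B 0, C 2, D 9 → A.
Borda totals: A 67, B 23, C 29, D 55 → A.
The two rules agree on A.

Yes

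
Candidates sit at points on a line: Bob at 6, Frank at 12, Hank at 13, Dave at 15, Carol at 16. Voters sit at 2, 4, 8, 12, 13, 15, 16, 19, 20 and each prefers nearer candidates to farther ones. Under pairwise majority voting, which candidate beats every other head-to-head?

With single-peaked preferences on a line, the Condorcet winner is the candidate closest to the median voter.
The median voter (position 13) is closest to Hank at 13.
Check: Hank vs Bob — voters closer to Hank: 6 of 9.

Hank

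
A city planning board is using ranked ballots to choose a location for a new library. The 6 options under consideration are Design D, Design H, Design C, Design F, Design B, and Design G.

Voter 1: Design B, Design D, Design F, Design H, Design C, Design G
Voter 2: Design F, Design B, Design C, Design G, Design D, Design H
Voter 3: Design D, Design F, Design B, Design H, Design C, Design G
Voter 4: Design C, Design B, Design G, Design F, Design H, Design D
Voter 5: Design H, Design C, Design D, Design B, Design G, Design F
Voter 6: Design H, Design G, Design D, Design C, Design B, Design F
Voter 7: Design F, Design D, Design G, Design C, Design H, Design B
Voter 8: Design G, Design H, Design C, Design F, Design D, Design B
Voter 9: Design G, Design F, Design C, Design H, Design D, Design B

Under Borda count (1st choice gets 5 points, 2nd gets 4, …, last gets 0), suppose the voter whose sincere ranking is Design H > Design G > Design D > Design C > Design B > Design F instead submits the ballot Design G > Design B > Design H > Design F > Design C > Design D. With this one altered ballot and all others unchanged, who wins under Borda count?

Design F

Borda totals with the altered ballot: Design D 19, Design H 20, Design C 23, Design F 27, Design B 22, Design G 24.
The winner is unchanged: still Design F.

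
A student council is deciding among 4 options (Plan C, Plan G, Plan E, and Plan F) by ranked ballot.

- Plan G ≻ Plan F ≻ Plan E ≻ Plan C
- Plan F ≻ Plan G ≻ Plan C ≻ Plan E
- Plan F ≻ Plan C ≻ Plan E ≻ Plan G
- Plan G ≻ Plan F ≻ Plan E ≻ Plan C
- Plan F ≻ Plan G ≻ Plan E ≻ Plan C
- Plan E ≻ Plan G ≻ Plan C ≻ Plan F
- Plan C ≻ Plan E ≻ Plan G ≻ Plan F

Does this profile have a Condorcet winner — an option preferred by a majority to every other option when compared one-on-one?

Head-to-head results (7 voters total):
Plan C vs Plan G: Plan G wins 5–2.
Plan C vs Plan E: Plan E wins 4–3.
Plan C vs Plan F: Plan F wins 5–2.
Plan G vs Plan E: Plan G wins 4–3.
Plan G vs Plan F: Plan G wins 4–3.
Plan E vs Plan F: Plan F wins 5–2.
Plan G beats each rival — Plan C (5–2), Plan E (4–3), Plan F (4–3) — so Plan G is the Condorcet winner.

Yes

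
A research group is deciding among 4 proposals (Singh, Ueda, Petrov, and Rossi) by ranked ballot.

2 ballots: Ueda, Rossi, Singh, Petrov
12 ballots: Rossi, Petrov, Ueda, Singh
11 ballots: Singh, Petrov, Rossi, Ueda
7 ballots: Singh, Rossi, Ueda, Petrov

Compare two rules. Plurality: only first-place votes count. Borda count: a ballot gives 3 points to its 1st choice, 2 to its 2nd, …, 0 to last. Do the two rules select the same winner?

Plurality first-place counts: Singh 18, Ueda 2, Petrov 0, Rossi 12 → Singh.
Borda totals: Singh 56, Ueda 25, Petrov 46, Rossi 65 → Rossi.
The two rules disagree: plurality picks Singh, Borda picks Rossi.

No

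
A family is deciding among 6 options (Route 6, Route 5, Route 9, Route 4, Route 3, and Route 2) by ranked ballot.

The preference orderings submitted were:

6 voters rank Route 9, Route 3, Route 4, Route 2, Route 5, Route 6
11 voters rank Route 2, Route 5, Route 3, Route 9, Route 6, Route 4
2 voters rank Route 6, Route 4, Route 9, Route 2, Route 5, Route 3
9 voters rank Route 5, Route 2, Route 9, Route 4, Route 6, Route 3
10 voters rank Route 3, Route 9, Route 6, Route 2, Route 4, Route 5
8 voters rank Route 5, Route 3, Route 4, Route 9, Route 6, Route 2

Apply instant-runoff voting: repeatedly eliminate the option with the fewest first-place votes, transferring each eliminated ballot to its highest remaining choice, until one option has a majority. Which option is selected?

Route 5

Round 1: Route 5 17, Route 2 11, Route 3 10, Route 9 6, Route 6 2, Route 4 0. Route 4 has the fewest and is eliminated.
Round 2: Route 5 17, Route 2 11, Route 3 10, Route 9 6, Route 6 2. Route 6 has the fewest and is eliminated.
Round 3: Route 5 17, Route 2 11, Route 3 10, Route 9 8. Route 9 has the fewest and is eliminated.
Round 4: Route 5 17, Route 3 16, Route 2 13. Route 2 has the fewest and is eliminated.
Round 5: Route 5 30, Route 3 16. Route 5 has a majority.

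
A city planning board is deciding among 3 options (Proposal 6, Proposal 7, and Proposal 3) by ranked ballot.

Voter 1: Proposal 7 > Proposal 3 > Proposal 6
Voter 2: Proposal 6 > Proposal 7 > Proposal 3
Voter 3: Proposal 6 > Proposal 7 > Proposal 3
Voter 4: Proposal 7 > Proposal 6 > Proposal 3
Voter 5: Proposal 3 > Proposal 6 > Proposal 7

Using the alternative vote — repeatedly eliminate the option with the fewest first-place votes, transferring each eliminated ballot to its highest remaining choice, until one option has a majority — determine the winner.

Round 1: Proposal 6 2, Proposal 7 2, Proposal 3 1. Proposal 3 has the fewest and is eliminated.
Round 2: Proposal 6 3, Proposal 7 2. Proposal 6 has a majority.

Proposal 6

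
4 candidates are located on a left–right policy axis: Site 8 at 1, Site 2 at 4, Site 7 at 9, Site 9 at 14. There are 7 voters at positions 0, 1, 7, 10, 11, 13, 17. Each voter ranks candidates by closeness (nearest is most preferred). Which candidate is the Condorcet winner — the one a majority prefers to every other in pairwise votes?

Site 7

With single-peaked preferences on a line, the Condorcet winner is the candidate closest to the median voter.
The median voter (position 10) is closest to Site 7 at 9.
Check: Site 7 vs Site 8 — voters closer to Site 7: 5 of 7.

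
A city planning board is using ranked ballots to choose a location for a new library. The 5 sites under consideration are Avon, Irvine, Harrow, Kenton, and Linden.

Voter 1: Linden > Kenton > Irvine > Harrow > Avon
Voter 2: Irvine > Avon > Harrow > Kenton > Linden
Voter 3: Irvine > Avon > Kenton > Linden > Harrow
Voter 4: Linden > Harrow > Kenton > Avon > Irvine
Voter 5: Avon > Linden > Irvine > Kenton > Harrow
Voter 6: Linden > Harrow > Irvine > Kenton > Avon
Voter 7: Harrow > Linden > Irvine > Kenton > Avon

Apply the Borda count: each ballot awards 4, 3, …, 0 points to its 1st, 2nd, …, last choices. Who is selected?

Borda scores:
  Avon: 0 + 3 + 3 + 1 + 4 + 0 + 0 = 11
  Irvine: 2 + 4 + 4 + 0 + 2 + 2 + 2 = 16
  Harrow: 1 + 2 + 0 + 3 + 0 + 3 + 4 = 13
  Kenton: 3 + 1 + 2 + 2 + 1 + 1 + 1 = 11
  Linden: 4 + 0 + 1 + 4 + 3 + 4 + 3 = 19
Linden has the highest total.

Linden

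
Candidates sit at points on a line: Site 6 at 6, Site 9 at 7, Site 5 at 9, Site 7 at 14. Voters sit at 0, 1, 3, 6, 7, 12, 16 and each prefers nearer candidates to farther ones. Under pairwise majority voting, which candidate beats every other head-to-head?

Site 6

With single-peaked preferences on a line, the Condorcet winner is the candidate closest to the median voter.
The median voter (position 6) is closest to Site 6 at 6.
Check: Site 6 vs Site 9 — voters closer to Site 6: 4 of 7.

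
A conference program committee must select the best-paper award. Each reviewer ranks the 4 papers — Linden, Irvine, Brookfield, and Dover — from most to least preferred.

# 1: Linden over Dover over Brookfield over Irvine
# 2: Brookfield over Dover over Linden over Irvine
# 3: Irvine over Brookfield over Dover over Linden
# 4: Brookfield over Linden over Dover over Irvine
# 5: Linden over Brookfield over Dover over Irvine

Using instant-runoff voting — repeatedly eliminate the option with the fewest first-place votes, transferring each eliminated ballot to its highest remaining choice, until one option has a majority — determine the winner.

Round 1: Linden 2, Brookfield 2, Irvine 1, Dover 0. Dover has the fewest and is eliminated.
Round 2: Linden 2, Brookfield 2, Irvine 1. Irvine has the fewest and is eliminated.
Round 3: Brookfield 3, Linden 2. Brookfield has a majority.

Brookfield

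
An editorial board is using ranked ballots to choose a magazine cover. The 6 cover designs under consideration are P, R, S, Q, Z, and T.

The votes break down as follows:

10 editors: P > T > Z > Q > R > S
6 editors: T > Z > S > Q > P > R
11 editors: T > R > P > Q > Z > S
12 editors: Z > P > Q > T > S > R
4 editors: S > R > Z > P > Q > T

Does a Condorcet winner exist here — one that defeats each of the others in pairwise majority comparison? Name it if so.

Head-to-head results (43 voters total):
P vs R: P wins 28–15.
P vs S: P wins 33–10.
P vs Q: P wins 37–6.
P vs Z: Z wins 22–21.
P vs T: P wins 26–17.
R vs S: S wins 22–21.
R vs Q: Q wins 28–15.
R vs Z: Z wins 28–15.
R vs T: T wins 39–4.
S vs Q: Q wins 33–10.
S vs Z: Z wins 39–4.
S vs T: T wins 39–4.
Q vs Z: Z wins 32–11.
Q vs T: T wins 27–16.
Z vs T: T wins 27–16.
No candidate beats all others: P beats T beats Z beats P, a majority cycle.

None — there is no Condorcet winner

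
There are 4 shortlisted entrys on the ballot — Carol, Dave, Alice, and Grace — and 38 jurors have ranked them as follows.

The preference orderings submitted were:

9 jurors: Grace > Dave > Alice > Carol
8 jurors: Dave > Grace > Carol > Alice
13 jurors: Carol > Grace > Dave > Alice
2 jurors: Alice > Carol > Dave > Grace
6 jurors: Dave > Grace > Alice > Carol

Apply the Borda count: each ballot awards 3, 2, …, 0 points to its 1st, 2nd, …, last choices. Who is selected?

Grace

Borda scores:
  Carol: 9·0 + 8·1 + 13·3 + 2·2 + 6·0 = 51
  Dave: 9·2 + 8·3 + 13·1 + 2·1 + 6·3 = 75
  Alice: 9·1 + 8·0 + 13·0 + 2·3 + 6·1 = 21
  Grace: 9·3 + 8·2 + 13·2 + 2·0 + 6·2 = 81
Grace has the highest total.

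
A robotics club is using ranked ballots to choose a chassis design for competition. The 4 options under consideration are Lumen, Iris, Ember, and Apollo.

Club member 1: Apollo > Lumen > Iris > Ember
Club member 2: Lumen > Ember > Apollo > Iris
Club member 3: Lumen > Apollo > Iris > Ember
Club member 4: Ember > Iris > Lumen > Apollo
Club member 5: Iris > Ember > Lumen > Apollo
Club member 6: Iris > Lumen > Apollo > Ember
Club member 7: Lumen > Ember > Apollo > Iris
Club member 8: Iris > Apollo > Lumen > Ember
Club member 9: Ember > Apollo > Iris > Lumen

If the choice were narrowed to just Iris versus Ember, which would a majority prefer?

Ballots ranking Iris above Ember: 5.
Ballots ranking Ember above Iris: 4.
Iris wins the head-to-head, 5–4.

Iris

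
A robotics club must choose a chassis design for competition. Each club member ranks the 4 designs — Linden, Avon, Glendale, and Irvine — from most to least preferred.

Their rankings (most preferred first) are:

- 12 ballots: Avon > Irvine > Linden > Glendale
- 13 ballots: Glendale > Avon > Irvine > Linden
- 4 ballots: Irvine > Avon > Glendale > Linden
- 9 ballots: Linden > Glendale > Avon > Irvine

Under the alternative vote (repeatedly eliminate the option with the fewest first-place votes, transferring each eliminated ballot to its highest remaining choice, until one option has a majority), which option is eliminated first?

Irvine

Round 1: Glendale 13, Avon 12, Linden 9, Irvine 4. Irvine has the fewest and is eliminated.
Round 2: Avon 16, Glendale 13, Linden 9. Linden has the fewest and is eliminated.
Round 3: Glendale 22, Avon 16. Glendale has a majority.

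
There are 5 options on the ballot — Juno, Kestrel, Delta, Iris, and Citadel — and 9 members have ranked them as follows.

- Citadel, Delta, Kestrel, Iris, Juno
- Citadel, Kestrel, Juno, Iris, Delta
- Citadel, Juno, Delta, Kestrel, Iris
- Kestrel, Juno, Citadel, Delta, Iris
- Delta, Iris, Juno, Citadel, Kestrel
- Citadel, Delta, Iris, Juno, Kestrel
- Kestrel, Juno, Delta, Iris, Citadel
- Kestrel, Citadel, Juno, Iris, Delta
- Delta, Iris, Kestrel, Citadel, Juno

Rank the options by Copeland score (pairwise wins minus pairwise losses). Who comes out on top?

Citadel

Pairwise results:
  Juno vs Kestrel: Kestrel wins 6–3.
  Juno vs Delta: Juno wins 5–4.
  Juno vs Iris: Juno wins 5–4.
  Juno vs Citadel: Citadel wins 6–3.
  Kestrel vs Delta: Delta wins 5–4.
  Kestrel vs Iris: Kestrel wins 6–3.
  Kestrel vs Citadel: Citadel wins 5–4.
  Delta vs Iris: Delta wins 7–2.
  Delta vs Citadel: Citadel wins 6–3.
  Iris vs Citadel: Citadel wins 6–3.
Copeland scores (wins − losses):
  Juno: 2 − 2 = 0
  Kestrel: 2 − 2 = 0
  Delta: 2 − 2 = 0
  Iris: 0 − 4 = -4
  Citadel: 4 − 0 = 4
Citadel has the best Copeland score.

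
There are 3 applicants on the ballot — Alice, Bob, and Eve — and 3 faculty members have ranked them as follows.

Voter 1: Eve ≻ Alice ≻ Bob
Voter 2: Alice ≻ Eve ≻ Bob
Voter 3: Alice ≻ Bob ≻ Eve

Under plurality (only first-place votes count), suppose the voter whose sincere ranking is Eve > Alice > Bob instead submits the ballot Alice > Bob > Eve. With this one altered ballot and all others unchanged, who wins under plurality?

First-place totals with the altered ballot: Alice 3, Bob 0, Eve 0.
The winner is unchanged: still Alice.

Alice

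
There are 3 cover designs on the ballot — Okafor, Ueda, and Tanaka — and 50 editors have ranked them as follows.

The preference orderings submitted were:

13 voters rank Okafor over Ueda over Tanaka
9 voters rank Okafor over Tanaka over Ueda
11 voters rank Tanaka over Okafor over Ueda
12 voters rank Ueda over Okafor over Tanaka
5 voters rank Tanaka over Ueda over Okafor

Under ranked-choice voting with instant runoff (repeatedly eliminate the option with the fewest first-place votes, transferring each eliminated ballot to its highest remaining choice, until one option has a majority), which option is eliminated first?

Round 1: Okafor 22, Tanaka 16, Ueda 12. Ueda has the fewest and is eliminated.
Round 2: Okafor 34, Tanaka 16. Okafor has a majority.

Ueda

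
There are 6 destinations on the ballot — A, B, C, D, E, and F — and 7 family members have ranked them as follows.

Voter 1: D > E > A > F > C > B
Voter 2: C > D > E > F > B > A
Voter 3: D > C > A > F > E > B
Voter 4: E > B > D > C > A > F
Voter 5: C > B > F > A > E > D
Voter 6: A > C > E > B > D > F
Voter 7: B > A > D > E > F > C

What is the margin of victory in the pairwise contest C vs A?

Ballots ranking C above A: 4.
Ballots ranking A above C: 3.
C wins 4–3, a margin of 1.

1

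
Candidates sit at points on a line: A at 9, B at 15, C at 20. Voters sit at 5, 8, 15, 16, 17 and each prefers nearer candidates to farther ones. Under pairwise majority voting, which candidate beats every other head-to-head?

B

With single-peaked preferences on a line, the Condorcet winner is the candidate closest to the median voter.
The median voter (position 15) is closest to B at 15.
Check: B vs C — voters closer to B: 5 of 5.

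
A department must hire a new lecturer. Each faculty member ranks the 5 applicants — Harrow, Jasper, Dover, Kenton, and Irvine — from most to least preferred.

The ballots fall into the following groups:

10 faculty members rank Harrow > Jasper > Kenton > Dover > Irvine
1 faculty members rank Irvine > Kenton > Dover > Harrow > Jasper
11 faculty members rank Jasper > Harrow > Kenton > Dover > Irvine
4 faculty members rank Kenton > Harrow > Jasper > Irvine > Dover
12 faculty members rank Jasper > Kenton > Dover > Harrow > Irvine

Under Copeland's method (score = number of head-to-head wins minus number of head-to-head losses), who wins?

Jasper

Pairwise results:
  Harrow vs Jasper: Jasper wins 23–15.
  Harrow vs Dover: Harrow wins 25–13.
  Harrow vs Kenton: Harrow wins 21–17.
  Harrow vs Irvine: Harrow wins 37–1.
  Jasper vs Dover: Jasper wins 37–1.
  Jasper vs Kenton: Jasper wins 33–5.
  Jasper vs Irvine: Jasper wins 37–1.
  Dover vs Kenton: Kenton wins 38–0.
  Dover vs Irvine: Dover wins 33–5.
  Kenton vs Irvine: Kenton wins 37–1.
Copeland scores (wins − losses):
  Harrow: 3 − 1 = 2
  Jasper: 4 − 0 = 4
  Dover: 1 − 3 = -2
  Kenton: 2 − 2 = 0
  Irvine: 0 − 4 = -4
Jasper has the best Copeland score.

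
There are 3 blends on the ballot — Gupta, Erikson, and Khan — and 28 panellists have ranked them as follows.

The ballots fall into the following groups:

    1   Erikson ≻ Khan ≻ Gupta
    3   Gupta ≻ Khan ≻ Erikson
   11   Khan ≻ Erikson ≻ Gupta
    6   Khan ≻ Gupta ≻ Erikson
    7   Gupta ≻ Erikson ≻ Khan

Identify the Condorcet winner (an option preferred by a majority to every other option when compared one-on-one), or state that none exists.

Head-to-head results (28 voters total):
Gupta vs Erikson: Gupta wins 16–12.
Gupta vs Khan: Khan wins 18–10.
Erikson vs Khan: Khan wins 20–8.
Khan beats each rival — Gupta (18–10), Erikson (20–8) — so Khan is the Condorcet winner.

Khan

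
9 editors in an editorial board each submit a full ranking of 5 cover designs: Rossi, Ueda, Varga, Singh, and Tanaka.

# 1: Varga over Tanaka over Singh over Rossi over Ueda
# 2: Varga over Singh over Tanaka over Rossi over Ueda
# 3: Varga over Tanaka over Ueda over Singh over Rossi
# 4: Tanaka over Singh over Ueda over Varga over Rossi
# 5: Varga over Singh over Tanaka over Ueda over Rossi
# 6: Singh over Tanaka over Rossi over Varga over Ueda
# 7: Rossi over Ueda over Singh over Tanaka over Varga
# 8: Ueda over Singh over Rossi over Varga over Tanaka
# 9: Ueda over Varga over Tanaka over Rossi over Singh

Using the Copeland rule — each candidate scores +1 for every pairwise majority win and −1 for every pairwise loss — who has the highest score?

Pairwise results:
  Rossi vs Ueda: Ueda wins 5–4.
  Rossi vs Varga: Varga wins 6–3.
  Rossi vs Singh: Singh wins 7–2.
  Rossi vs Tanaka: Tanaka wins 7–2.
  Ueda vs Varga: Varga wins 5–4.
  Ueda vs Singh: Singh wins 5–4.
  Ueda vs Tanaka: Tanaka wins 6–3.
  Varga vs Singh: Varga wins 5–4.
  Varga vs Tanaka: Varga wins 6–3.
  Singh vs Tanaka: Singh wins 5–4.
Copeland scores (wins − losses):
  Rossi: 0 − 4 = -4
  Ueda: 1 − 3 = -2
  Varga: 4 − 0 = 4
  Singh: 3 − 1 = 2
  Tanaka: 2 − 2 = 0
Varga has the best Copeland score.

Varga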